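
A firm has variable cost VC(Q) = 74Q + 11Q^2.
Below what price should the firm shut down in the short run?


AVC(Q) = VC(Q)/Q = 74 + 11Q
AVC is increasing in Q, so minimum AVC is at Q -> 0+.
Min AVC = 74
The firm should shut down if P < 74.

74


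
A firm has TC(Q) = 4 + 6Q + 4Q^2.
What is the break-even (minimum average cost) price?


AC(Q) = 4/Q + 6 + 4Q
To minimize: dAC/dQ = -4/Q^2 + 4 = 0
Q^2 = 4/4 = 1
Q* = 1
Min AC = 4/1 + 6 + 4*1
Min AC = 4 + 6 + 4 = 14

14


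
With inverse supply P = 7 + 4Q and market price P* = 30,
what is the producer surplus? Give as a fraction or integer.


Minimum supply price (at Q=0): P_min = 7
Quantity supplied at P* = 30:
Q* = (30 - 7)/4 = 23/4
PS = (1/2) * Q* * (P* - P_min)
PS = (1/2) * 23/4 * (30 - 7)
PS = (1/2) * 23/4 * 23 = 529/8

529/8


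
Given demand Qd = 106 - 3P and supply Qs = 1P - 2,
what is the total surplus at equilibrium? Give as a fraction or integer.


Find equilibrium: 106 - 3P = 1P - 2
106 + 2 = 4P
P* = 108/4 = 27
Q* = 1*27 - 2 = 25
Inverse demand: P = 106/3 - Q/3, so P_max = 106/3
Inverse supply: P = 2 + Q/1, so P_min = 2
CS = (1/2) * 25 * (106/3 - 27) = 625/6
PS = (1/2) * 25 * (27 - 2) = 625/2
TS = CS + PS = 625/6 + 625/2 = 1250/3

1250/3


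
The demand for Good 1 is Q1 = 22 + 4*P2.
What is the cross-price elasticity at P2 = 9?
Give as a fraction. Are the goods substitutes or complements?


dQ1/dP2 = 4
At P2 = 9: Q1 = 22 + 4*9 = 58
Exy = (dQ1/dP2)(P2/Q1) = 4 * 9 / 58 = 18/29
Since Exy > 0, the goods are substitutes.

18/29 (substitutes)


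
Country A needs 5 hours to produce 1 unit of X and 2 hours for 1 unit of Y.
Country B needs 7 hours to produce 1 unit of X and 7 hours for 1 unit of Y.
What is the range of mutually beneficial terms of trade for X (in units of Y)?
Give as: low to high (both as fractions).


Opportunity cost of X for Country A = hours_X / hours_Y = 5/2 = 5/2 units of Y
Opportunity cost of X for Country B = hours_X / hours_Y = 7/7 = 1 units of Y
Terms of trade must be between the two opportunity costs.
Range: 1 to 5/2

1 to 5/2


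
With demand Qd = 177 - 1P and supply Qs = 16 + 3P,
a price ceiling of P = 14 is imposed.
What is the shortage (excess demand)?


At P = 14:
Qd = 177 - 1*14 = 163
Qs = 16 + 3*14 = 58
Shortage = Qd - Qs = 163 - 58 = 105

105


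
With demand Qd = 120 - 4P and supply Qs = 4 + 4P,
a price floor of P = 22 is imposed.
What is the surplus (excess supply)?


At P = 22:
Qd = 120 - 4*22 = 32
Qs = 4 + 4*22 = 92
Surplus = Qs - Qd = 92 - 32 = 60

60


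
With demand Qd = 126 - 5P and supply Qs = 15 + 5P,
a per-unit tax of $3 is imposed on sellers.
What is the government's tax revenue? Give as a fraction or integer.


With tax on sellers, new supply: Qs' = 15 + 5(P - 3)
= 0 + 5P
New equilibrium quantity:
Q_new = 63
Tax revenue = tax * Q_new = 3 * 63 = 189

189


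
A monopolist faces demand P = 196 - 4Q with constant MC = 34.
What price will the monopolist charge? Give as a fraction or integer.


MR = 196 - 8Q
Set MR = MC: 196 - 8Q = 34
Q* = 81/4
Substitute into demand:
P* = 196 - 4*81/4 = 115

115


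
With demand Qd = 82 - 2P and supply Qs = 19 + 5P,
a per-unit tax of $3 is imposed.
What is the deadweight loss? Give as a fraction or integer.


Pre-tax equilibrium quantity: Q* = 64
Post-tax equilibrium quantity: Q_tax = 418/7
Reduction in quantity: Q* - Q_tax = 30/7
DWL = (1/2) * tax * (Q* - Q_tax)
DWL = (1/2) * 3 * 30/7 = 45/7

45/7


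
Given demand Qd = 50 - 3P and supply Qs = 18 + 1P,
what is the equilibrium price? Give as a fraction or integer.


At equilibrium, Qd = Qs.
50 - 3P = 18 + 1P
50 - 18 = 3P + 1P
32 = 4P
P* = 32/4 = 8

8


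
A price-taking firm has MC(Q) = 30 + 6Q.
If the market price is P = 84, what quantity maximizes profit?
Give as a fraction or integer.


In perfect competition, profit is maximized where P = MC.
84 = 30 + 6Q
54 = 6Q
Q* = 54/6 = 9

9


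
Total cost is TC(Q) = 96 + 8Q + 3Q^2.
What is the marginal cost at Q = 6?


MC = dTC/dQ = 8 + 2*3*Q
At Q = 6:
MC = 8 + 6*6
MC = 8 + 36 = 44

44


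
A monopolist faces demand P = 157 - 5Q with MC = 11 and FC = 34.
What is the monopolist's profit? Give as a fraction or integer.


MR = MC: 157 - 10Q = 11
Q* = 73/5
P* = 157 - 5*73/5 = 84
Profit = (P* - MC)*Q* - FC
= (84 - 11)*73/5 - 34
= 73*73/5 - 34
= 5329/5 - 34 = 5159/5

5159/5


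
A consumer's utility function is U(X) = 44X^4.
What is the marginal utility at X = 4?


MU = dU/dX = 44*4*X^(4-1)
MU = 176*X^3
At X = 4:
MU = 176 * 4^3
MU = 176 * 64 = 11264

11264


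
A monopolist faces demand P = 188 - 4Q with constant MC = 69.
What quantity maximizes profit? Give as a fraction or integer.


TR = P*Q = (188 - 4Q)Q = 188Q - 4Q^2
MR = dTR/dQ = 188 - 8Q
Set MR = MC:
188 - 8Q = 69
119 = 8Q
Q* = 119/8 = 119/8

119/8


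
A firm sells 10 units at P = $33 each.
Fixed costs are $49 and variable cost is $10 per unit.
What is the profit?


Total Revenue = P * Q = 33 * 10 = $330
Total Cost = FC + VC*Q = 49 + 10*10 = $149
Profit = TR - TC = 330 - 149 = $181

$181


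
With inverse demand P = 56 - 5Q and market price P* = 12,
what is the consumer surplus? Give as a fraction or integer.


Maximum willingness to pay (at Q=0): P_max = 56
Quantity demanded at P* = 12:
Q* = (56 - 12)/5 = 44/5
CS = (1/2) * Q* * (P_max - P*)
CS = (1/2) * 44/5 * (56 - 12)
CS = (1/2) * 44/5 * 44 = 968/5

968/5


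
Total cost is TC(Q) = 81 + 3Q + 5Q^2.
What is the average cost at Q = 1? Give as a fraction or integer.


TC(1) = 81 + 3*1 + 5*1^2
TC(1) = 81 + 3 + 5 = 89
AC = TC/Q = 89/1 = 89

89


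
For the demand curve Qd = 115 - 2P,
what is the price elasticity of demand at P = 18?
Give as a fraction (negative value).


dQ/dP = -2
At P = 18: Q = 115 - 2*18 = 79
E = (dQ/dP)(P/Q) = (-2)(18/79) = -36/79

-36/79


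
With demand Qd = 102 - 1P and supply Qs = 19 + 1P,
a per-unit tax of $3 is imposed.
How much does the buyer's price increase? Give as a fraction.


With a per-unit tax, the buyer's price increase depends on relative slopes.
Supply slope: d = 1, Demand slope: b = 1
Buyer's price increase = d * tax / (b + d)
= 1 * 3 / (1 + 1)
= 3 / 2 = 3/2

3/2


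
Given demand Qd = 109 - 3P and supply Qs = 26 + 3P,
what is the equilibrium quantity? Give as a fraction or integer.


First find equilibrium price:
109 - 3P = 26 + 3P
P* = 83/6 = 83/6
Then substitute into demand:
Q* = 109 - 3 * 83/6 = 135/2

135/2


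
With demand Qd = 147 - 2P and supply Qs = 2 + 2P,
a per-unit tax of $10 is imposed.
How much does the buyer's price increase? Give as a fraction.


With a per-unit tax, the buyer's price increase depends on relative slopes.
Supply slope: d = 2, Demand slope: b = 2
Buyer's price increase = d * tax / (b + d)
= 2 * 10 / (2 + 2)
= 20 / 4 = 5

5


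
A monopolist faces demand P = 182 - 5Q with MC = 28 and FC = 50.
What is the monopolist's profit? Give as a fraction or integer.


MR = MC: 182 - 10Q = 28
Q* = 77/5
P* = 182 - 5*77/5 = 105
Profit = (P* - MC)*Q* - FC
= (105 - 28)*77/5 - 50
= 77*77/5 - 50
= 5929/5 - 50 = 5679/5

5679/5


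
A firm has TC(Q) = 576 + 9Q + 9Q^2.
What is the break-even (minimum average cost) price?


AC(Q) = 576/Q + 9 + 9Q
To minimize: dAC/dQ = -576/Q^2 + 9 = 0
Q^2 = 576/9 = 64
Q* = 8
Min AC = 576/8 + 9 + 9*8
Min AC = 72 + 9 + 72 = 153

153


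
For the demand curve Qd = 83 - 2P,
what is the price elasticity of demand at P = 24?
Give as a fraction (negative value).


dQ/dP = -2
At P = 24: Q = 83 - 2*24 = 35
E = (dQ/dP)(P/Q) = (-2)(24/35) = -48/35

-48/35


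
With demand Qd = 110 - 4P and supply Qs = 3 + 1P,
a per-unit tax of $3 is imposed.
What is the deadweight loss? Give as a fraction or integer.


Pre-tax equilibrium quantity: Q* = 122/5
Post-tax equilibrium quantity: Q_tax = 22
Reduction in quantity: Q* - Q_tax = 12/5
DWL = (1/2) * tax * (Q* - Q_tax)
DWL = (1/2) * 3 * 12/5 = 18/5

18/5


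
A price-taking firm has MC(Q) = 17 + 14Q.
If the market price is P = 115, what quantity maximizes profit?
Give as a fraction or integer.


In perfect competition, profit is maximized where P = MC.
115 = 17 + 14Q
98 = 14Q
Q* = 98/14 = 7

7


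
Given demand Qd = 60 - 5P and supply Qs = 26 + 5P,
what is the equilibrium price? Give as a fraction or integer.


At equilibrium, Qd = Qs.
60 - 5P = 26 + 5P
60 - 26 = 5P + 5P
34 = 10P
P* = 34/10 = 17/5

17/5


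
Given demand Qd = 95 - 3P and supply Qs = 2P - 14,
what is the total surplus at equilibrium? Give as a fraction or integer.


Find equilibrium: 95 - 3P = 2P - 14
95 + 14 = 5P
P* = 109/5 = 109/5
Q* = 2*109/5 - 14 = 148/5
Inverse demand: P = 95/3 - Q/3, so P_max = 95/3
Inverse supply: P = 7 + Q/2, so P_min = 7
CS = (1/2) * 148/5 * (95/3 - 109/5) = 10952/75
PS = (1/2) * 148/5 * (109/5 - 7) = 5476/25
TS = CS + PS = 10952/75 + 5476/25 = 5476/15

5476/15


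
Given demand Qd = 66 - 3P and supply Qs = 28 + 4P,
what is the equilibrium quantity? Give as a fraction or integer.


First find equilibrium price:
66 - 3P = 28 + 4P
P* = 38/7 = 38/7
Then substitute into demand:
Q* = 66 - 3 * 38/7 = 348/7

348/7


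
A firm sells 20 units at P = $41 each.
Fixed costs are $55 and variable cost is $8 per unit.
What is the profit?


Total Revenue = P * Q = 41 * 20 = $820
Total Cost = FC + VC*Q = 55 + 8*20 = $215
Profit = TR - TC = 820 - 215 = $605

$605


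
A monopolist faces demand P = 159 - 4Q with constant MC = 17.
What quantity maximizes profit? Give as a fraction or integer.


TR = P*Q = (159 - 4Q)Q = 159Q - 4Q^2
MR = dTR/dQ = 159 - 8Q
Set MR = MC:
159 - 8Q = 17
142 = 8Q
Q* = 142/8 = 71/4

71/4


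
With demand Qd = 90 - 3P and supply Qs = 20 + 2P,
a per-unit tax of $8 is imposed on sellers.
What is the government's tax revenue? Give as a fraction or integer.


With tax on sellers, new supply: Qs' = 20 + 2(P - 8)
= 4 + 2P
New equilibrium quantity:
Q_new = 192/5
Tax revenue = tax * Q_new = 8 * 192/5 = 1536/5

1536/5


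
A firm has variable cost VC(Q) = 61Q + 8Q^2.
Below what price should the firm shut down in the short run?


AVC(Q) = VC(Q)/Q = 61 + 8Q
AVC is increasing in Q, so minimum AVC is at Q -> 0+.
Min AVC = 61
The firm should shut down if P < 61.

61


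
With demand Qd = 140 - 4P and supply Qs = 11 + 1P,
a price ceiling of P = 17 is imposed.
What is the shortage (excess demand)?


At P = 17:
Qd = 140 - 4*17 = 72
Qs = 11 + 1*17 = 28
Shortage = Qd - Qs = 72 - 28 = 44

44


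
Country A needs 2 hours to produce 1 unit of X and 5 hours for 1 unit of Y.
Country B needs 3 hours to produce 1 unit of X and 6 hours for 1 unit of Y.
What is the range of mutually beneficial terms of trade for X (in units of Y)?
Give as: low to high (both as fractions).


Opportunity cost of X for Country A = hours_X / hours_Y = 2/5 = 2/5 units of Y
Opportunity cost of X for Country B = hours_X / hours_Y = 3/6 = 1/2 units of Y
Terms of trade must be between the two opportunity costs.
Range: 2/5 to 1/2

2/5 to 1/2


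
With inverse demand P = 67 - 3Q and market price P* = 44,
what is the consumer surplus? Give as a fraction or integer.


Maximum willingness to pay (at Q=0): P_max = 67
Quantity demanded at P* = 44:
Q* = (67 - 44)/3 = 23/3
CS = (1/2) * Q* * (P_max - P*)
CS = (1/2) * 23/3 * (67 - 44)
CS = (1/2) * 23/3 * 23 = 529/6

529/6


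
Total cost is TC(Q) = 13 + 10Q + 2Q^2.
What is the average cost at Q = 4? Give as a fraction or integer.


TC(4) = 13 + 10*4 + 2*4^2
TC(4) = 13 + 40 + 32 = 85
AC = TC/Q = 85/4 = 85/4

85/4


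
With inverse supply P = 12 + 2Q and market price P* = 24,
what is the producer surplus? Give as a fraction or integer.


Minimum supply price (at Q=0): P_min = 12
Quantity supplied at P* = 24:
Q* = (24 - 12)/2 = 6
PS = (1/2) * Q* * (P* - P_min)
PS = (1/2) * 6 * (24 - 12)
PS = (1/2) * 6 * 12 = 36

36


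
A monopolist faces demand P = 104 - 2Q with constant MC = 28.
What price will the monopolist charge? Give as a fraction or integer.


MR = 104 - 4Q
Set MR = MC: 104 - 4Q = 28
Q* = 19
Substitute into demand:
P* = 104 - 2*19 = 66

66


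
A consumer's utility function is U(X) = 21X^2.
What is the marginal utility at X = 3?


MU = dU/dX = 21*2*X^(2-1)
MU = 42*X^1
At X = 3:
MU = 42 * 3^1
MU = 42 * 3 = 126

126


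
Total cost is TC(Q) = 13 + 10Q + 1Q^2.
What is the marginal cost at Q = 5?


MC = dTC/dQ = 10 + 2*1*Q
At Q = 5:
MC = 10 + 2*5
MC = 10 + 10 = 20

20


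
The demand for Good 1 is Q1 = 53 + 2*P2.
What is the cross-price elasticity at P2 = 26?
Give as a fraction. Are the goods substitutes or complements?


dQ1/dP2 = 2
At P2 = 26: Q1 = 53 + 2*26 = 105
Exy = (dQ1/dP2)(P2/Q1) = 2 * 26 / 105 = 52/105
Since Exy > 0, the goods are substitutes.

52/105 (substitutes)


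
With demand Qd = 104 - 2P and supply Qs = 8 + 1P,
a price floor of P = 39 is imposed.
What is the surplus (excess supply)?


At P = 39:
Qd = 104 - 2*39 = 26
Qs = 8 + 1*39 = 47
Surplus = Qs - Qd = 47 - 26 = 21

21


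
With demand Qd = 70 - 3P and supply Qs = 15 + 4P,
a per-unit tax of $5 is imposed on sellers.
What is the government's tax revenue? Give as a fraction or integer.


With tax on sellers, new supply: Qs' = 15 + 4(P - 5)
= 4P - 5
New equilibrium quantity:
Q_new = 265/7
Tax revenue = tax * Q_new = 5 * 265/7 = 1325/7

1325/7


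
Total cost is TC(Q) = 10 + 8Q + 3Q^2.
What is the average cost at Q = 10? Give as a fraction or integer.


TC(10) = 10 + 8*10 + 3*10^2
TC(10) = 10 + 80 + 300 = 390
AC = TC/Q = 390/10 = 39

39


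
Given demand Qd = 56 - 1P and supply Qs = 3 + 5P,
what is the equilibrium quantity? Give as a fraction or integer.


First find equilibrium price:
56 - 1P = 3 + 5P
P* = 53/6 = 53/6
Then substitute into demand:
Q* = 56 - 1 * 53/6 = 283/6

283/6


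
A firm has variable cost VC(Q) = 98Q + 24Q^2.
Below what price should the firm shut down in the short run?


AVC(Q) = VC(Q)/Q = 98 + 24Q
AVC is increasing in Q, so minimum AVC is at Q -> 0+.
Min AVC = 98
The firm should shut down if P < 98.

98


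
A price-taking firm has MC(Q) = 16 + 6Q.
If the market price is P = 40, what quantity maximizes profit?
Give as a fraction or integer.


In perfect competition, profit is maximized where P = MC.
40 = 16 + 6Q
24 = 6Q
Q* = 24/6 = 4

4


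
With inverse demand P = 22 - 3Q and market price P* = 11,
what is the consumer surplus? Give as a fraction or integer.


Maximum willingness to pay (at Q=0): P_max = 22
Quantity demanded at P* = 11:
Q* = (22 - 11)/3 = 11/3
CS = (1/2) * Q* * (P_max - P*)
CS = (1/2) * 11/3 * (22 - 11)
CS = (1/2) * 11/3 * 11 = 121/6

121/6


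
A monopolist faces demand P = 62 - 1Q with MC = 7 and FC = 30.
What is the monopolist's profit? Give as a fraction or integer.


MR = MC: 62 - 2Q = 7
Q* = 55/2
P* = 62 - 1*55/2 = 69/2
Profit = (P* - MC)*Q* - FC
= (69/2 - 7)*55/2 - 30
= 55/2*55/2 - 30
= 3025/4 - 30 = 2905/4

2905/4


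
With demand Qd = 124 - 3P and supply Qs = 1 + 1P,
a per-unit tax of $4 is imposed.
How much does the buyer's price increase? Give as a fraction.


With a per-unit tax, the buyer's price increase depends on relative slopes.
Supply slope: d = 1, Demand slope: b = 3
Buyer's price increase = d * tax / (b + d)
= 1 * 4 / (3 + 1)
= 4 / 4 = 1

1


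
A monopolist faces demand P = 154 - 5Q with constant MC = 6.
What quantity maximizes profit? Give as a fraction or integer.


TR = P*Q = (154 - 5Q)Q = 154Q - 5Q^2
MR = dTR/dQ = 154 - 10Q
Set MR = MC:
154 - 10Q = 6
148 = 10Q
Q* = 148/10 = 74/5

74/5


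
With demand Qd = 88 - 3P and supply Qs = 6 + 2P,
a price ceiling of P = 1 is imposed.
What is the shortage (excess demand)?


At P = 1:
Qd = 88 - 3*1 = 85
Qs = 6 + 2*1 = 8
Shortage = Qd - Qs = 85 - 8 = 77

77


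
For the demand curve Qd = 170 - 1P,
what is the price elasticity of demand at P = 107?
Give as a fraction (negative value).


dQ/dP = -1
At P = 107: Q = 170 - 1*107 = 63
E = (dQ/dP)(P/Q) = (-1)(107/63) = -107/63

-107/63


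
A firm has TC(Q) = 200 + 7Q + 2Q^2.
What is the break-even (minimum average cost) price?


AC(Q) = 200/Q + 7 + 2Q
To minimize: dAC/dQ = -200/Q^2 + 2 = 0
Q^2 = 200/2 = 100
Q* = 10
Min AC = 200/10 + 7 + 2*10
Min AC = 20 + 7 + 20 = 47

47


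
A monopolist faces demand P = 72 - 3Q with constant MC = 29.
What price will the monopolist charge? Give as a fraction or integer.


MR = 72 - 6Q
Set MR = MC: 72 - 6Q = 29
Q* = 43/6
Substitute into demand:
P* = 72 - 3*43/6 = 101/2

101/2


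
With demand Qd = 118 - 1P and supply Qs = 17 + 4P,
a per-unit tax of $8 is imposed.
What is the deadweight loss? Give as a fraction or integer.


Pre-tax equilibrium quantity: Q* = 489/5
Post-tax equilibrium quantity: Q_tax = 457/5
Reduction in quantity: Q* - Q_tax = 32/5
DWL = (1/2) * tax * (Q* - Q_tax)
DWL = (1/2) * 8 * 32/5 = 128/5

128/5


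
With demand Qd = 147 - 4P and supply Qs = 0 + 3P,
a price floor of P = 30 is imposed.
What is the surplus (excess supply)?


At P = 30:
Qd = 147 - 4*30 = 27
Qs = 0 + 3*30 = 90
Surplus = Qs - Qd = 90 - 27 = 63

63


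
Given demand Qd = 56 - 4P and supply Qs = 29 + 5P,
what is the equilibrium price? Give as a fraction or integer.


At equilibrium, Qd = Qs.
56 - 4P = 29 + 5P
56 - 29 = 4P + 5P
27 = 9P
P* = 27/9 = 3

3


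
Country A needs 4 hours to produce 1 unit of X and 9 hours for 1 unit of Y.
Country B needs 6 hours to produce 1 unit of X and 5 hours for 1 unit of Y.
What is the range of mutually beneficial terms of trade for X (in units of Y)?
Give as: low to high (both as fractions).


Opportunity cost of X for Country A = hours_X / hours_Y = 4/9 = 4/9 units of Y
Opportunity cost of X for Country B = hours_X / hours_Y = 6/5 = 6/5 units of Y
Terms of trade must be between the two opportunity costs.
Range: 4/9 to 6/5

4/9 to 6/5


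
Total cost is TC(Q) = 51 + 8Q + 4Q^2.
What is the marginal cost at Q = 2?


MC = dTC/dQ = 8 + 2*4*Q
At Q = 2:
MC = 8 + 8*2
MC = 8 + 16 = 24

24


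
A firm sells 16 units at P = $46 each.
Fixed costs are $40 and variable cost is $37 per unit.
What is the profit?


Total Revenue = P * Q = 46 * 16 = $736
Total Cost = FC + VC*Q = 40 + 37*16 = $632
Profit = TR - TC = 736 - 632 = $104

$104


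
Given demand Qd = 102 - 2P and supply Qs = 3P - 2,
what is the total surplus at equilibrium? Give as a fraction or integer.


Find equilibrium: 102 - 2P = 3P - 2
102 + 2 = 5P
P* = 104/5 = 104/5
Q* = 3*104/5 - 2 = 302/5
Inverse demand: P = 51 - Q/2, so P_max = 51
Inverse supply: P = 2/3 + Q/3, so P_min = 2/3
CS = (1/2) * 302/5 * (51 - 104/5) = 22801/25
PS = (1/2) * 302/5 * (104/5 - 2/3) = 45602/75
TS = CS + PS = 22801/25 + 45602/75 = 22801/15

22801/15


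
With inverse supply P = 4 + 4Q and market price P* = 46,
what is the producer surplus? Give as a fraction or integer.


Minimum supply price (at Q=0): P_min = 4
Quantity supplied at P* = 46:
Q* = (46 - 4)/4 = 21/2
PS = (1/2) * Q* * (P* - P_min)
PS = (1/2) * 21/2 * (46 - 4)
PS = (1/2) * 21/2 * 42 = 441/2

441/2


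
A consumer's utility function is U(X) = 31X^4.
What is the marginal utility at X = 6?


MU = dU/dX = 31*4*X^(4-1)
MU = 124*X^3
At X = 6:
MU = 124 * 6^3
MU = 124 * 216 = 26784

26784


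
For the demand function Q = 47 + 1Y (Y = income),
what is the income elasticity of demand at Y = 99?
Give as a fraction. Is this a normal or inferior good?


dQ/dY = 1
At Y = 99: Q = 47 + 1*99 = 146
Ey = (dQ/dY)(Y/Q) = 1 * 99 / 146 = 99/146
Since Ey > 0, this is a normal good.

99/146 (normal good)


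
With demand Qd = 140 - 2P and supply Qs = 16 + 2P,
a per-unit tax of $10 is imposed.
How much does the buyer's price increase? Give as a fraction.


With a per-unit tax, the buyer's price increase depends on relative slopes.
Supply slope: d = 2, Demand slope: b = 2
Buyer's price increase = d * tax / (b + d)
= 2 * 10 / (2 + 2)
= 20 / 4 = 5

5


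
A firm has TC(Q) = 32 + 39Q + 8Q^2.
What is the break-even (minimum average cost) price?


AC(Q) = 32/Q + 39 + 8Q
To minimize: dAC/dQ = -32/Q^2 + 8 = 0
Q^2 = 32/8 = 4
Q* = 2
Min AC = 32/2 + 39 + 8*2
Min AC = 16 + 39 + 16 = 71

71


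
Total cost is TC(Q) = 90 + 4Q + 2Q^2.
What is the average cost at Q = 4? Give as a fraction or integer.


TC(4) = 90 + 4*4 + 2*4^2
TC(4) = 90 + 16 + 32 = 138
AC = TC/Q = 138/4 = 69/2

69/2


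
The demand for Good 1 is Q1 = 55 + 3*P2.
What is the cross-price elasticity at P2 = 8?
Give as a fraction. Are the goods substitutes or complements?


dQ1/dP2 = 3
At P2 = 8: Q1 = 55 + 3*8 = 79
Exy = (dQ1/dP2)(P2/Q1) = 3 * 8 / 79 = 24/79
Since Exy > 0, the goods are substitutes.

24/79 (substitutes)


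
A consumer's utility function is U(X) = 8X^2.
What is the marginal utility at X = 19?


MU = dU/dX = 8*2*X^(2-1)
MU = 16*X^1
At X = 19:
MU = 16 * 19^1
MU = 16 * 19 = 304

304


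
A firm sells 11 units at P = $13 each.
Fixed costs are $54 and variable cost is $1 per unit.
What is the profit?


Total Revenue = P * Q = 13 * 11 = $143
Total Cost = FC + VC*Q = 54 + 1*11 = $65
Profit = TR - TC = 143 - 65 = $78

$78


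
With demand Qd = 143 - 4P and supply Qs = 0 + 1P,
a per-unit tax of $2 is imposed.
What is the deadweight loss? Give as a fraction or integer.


Pre-tax equilibrium quantity: Q* = 143/5
Post-tax equilibrium quantity: Q_tax = 27
Reduction in quantity: Q* - Q_tax = 8/5
DWL = (1/2) * tax * (Q* - Q_tax)
DWL = (1/2) * 2 * 8/5 = 8/5

8/5


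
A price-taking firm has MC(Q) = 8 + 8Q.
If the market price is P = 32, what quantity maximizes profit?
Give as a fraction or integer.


In perfect competition, profit is maximized where P = MC.
32 = 8 + 8Q
24 = 8Q
Q* = 24/8 = 3

3


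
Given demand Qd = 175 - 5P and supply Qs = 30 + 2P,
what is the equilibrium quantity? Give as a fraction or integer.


First find equilibrium price:
175 - 5P = 30 + 2P
P* = 145/7 = 145/7
Then substitute into demand:
Q* = 175 - 5 * 145/7 = 500/7

500/7


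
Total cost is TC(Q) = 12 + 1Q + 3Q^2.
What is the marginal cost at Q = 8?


MC = dTC/dQ = 1 + 2*3*Q
At Q = 8:
MC = 1 + 6*8
MC = 1 + 48 = 49

49


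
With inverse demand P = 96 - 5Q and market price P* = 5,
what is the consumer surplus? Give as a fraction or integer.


Maximum willingness to pay (at Q=0): P_max = 96
Quantity demanded at P* = 5:
Q* = (96 - 5)/5 = 91/5
CS = (1/2) * Q* * (P_max - P*)
CS = (1/2) * 91/5 * (96 - 5)
CS = (1/2) * 91/5 * 91 = 8281/10

8281/10


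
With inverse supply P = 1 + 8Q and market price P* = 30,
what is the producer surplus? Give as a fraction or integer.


Minimum supply price (at Q=0): P_min = 1
Quantity supplied at P* = 30:
Q* = (30 - 1)/8 = 29/8
PS = (1/2) * Q* * (P* - P_min)
PS = (1/2) * 29/8 * (30 - 1)
PS = (1/2) * 29/8 * 29 = 841/16

841/16


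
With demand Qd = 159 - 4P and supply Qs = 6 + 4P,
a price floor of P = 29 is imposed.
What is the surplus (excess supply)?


At P = 29:
Qd = 159 - 4*29 = 43
Qs = 6 + 4*29 = 122
Surplus = Qs - Qd = 122 - 43 = 79

79


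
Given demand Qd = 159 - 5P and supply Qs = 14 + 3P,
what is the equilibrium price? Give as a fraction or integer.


At equilibrium, Qd = Qs.
159 - 5P = 14 + 3P
159 - 14 = 5P + 3P
145 = 8P
P* = 145/8 = 145/8

145/8


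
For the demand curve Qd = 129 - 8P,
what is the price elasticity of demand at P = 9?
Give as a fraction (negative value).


dQ/dP = -8
At P = 9: Q = 129 - 8*9 = 57
E = (dQ/dP)(P/Q) = (-8)(9/57) = -24/19

-24/19


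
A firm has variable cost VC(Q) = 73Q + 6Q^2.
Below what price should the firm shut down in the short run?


AVC(Q) = VC(Q)/Q = 73 + 6Q
AVC is increasing in Q, so minimum AVC is at Q -> 0+.
Min AVC = 73
The firm should shut down if P < 73.

73


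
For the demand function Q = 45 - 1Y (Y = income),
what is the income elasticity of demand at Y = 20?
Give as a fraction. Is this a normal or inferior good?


dQ/dY = -1
At Y = 20: Q = 45 - 1*20 = 25
Ey = (dQ/dY)(Y/Q) = -1 * 20 / 25 = -4/5
Since Ey < 0, this is a inferior good.

-4/5 (inferior good)


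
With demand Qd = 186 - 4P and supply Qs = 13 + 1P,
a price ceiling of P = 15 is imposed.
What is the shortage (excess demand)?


At P = 15:
Qd = 186 - 4*15 = 126
Qs = 13 + 1*15 = 28
Shortage = Qd - Qs = 126 - 28 = 98

98


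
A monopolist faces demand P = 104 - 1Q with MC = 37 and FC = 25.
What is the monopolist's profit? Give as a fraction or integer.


MR = MC: 104 - 2Q = 37
Q* = 67/2
P* = 104 - 1*67/2 = 141/2
Profit = (P* - MC)*Q* - FC
= (141/2 - 37)*67/2 - 25
= 67/2*67/2 - 25
= 4489/4 - 25 = 4389/4

4389/4


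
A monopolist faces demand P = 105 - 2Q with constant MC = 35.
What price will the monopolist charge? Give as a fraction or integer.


MR = 105 - 4Q
Set MR = MC: 105 - 4Q = 35
Q* = 35/2
Substitute into demand:
P* = 105 - 2*35/2 = 70

70


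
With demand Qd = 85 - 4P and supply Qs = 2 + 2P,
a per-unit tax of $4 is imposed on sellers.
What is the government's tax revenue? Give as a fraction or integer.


With tax on sellers, new supply: Qs' = 2 + 2(P - 4)
= 2P - 6
New equilibrium quantity:
Q_new = 73/3
Tax revenue = tax * Q_new = 4 * 73/3 = 292/3

292/3


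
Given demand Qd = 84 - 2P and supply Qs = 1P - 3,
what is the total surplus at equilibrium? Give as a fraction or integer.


Find equilibrium: 84 - 2P = 1P - 3
84 + 3 = 3P
P* = 87/3 = 29
Q* = 1*29 - 3 = 26
Inverse demand: P = 42 - Q/2, so P_max = 42
Inverse supply: P = 3 + Q/1, so P_min = 3
CS = (1/2) * 26 * (42 - 29) = 169
PS = (1/2) * 26 * (29 - 3) = 338
TS = CS + PS = 169 + 338 = 507

507


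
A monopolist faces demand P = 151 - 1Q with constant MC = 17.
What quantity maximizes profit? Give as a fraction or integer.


TR = P*Q = (151 - 1Q)Q = 151Q - 1Q^2
MR = dTR/dQ = 151 - 2Q
Set MR = MC:
151 - 2Q = 17
134 = 2Q
Q* = 134/2 = 67

67


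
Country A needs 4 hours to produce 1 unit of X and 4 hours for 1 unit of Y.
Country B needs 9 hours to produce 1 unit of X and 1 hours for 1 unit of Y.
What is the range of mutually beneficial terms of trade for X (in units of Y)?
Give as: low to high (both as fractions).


Opportunity cost of X for Country A = hours_X / hours_Y = 4/4 = 1 units of Y
Opportunity cost of X for Country B = hours_X / hours_Y = 9/1 = 9 units of Y
Terms of trade must be between the two opportunity costs.
Range: 1 to 9

1 to 9


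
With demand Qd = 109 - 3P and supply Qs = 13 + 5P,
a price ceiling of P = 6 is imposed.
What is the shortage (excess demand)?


At P = 6:
Qd = 109 - 3*6 = 91
Qs = 13 + 5*6 = 43
Shortage = Qd - Qs = 91 - 43 = 48

48


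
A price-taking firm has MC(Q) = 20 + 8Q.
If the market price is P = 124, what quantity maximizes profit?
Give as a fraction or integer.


In perfect competition, profit is maximized where P = MC.
124 = 20 + 8Q
104 = 8Q
Q* = 104/8 = 13

13


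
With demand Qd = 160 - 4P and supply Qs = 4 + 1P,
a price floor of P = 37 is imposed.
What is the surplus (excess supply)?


At P = 37:
Qd = 160 - 4*37 = 12
Qs = 4 + 1*37 = 41
Surplus = Qs - Qd = 41 - 12 = 29

29


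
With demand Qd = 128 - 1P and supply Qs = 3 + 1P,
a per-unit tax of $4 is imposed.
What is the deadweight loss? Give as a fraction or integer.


Pre-tax equilibrium quantity: Q* = 131/2
Post-tax equilibrium quantity: Q_tax = 127/2
Reduction in quantity: Q* - Q_tax = 2
DWL = (1/2) * tax * (Q* - Q_tax)
DWL = (1/2) * 4 * 2 = 4

4


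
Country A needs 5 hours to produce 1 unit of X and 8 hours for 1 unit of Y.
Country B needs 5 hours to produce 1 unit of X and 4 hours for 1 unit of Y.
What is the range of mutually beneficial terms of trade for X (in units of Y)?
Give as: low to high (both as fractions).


Opportunity cost of X for Country A = hours_X / hours_Y = 5/8 = 5/8 units of Y
Opportunity cost of X for Country B = hours_X / hours_Y = 5/4 = 5/4 units of Y
Terms of trade must be between the two opportunity costs.
Range: 5/8 to 5/4

5/8 to 5/4


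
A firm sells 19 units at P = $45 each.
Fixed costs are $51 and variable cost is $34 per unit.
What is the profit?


Total Revenue = P * Q = 45 * 19 = $855
Total Cost = FC + VC*Q = 51 + 34*19 = $697
Profit = TR - TC = 855 - 697 = $158

$158


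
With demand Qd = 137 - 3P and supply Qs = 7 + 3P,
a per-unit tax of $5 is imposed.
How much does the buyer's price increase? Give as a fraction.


With a per-unit tax, the buyer's price increase depends on relative slopes.
Supply slope: d = 3, Demand slope: b = 3
Buyer's price increase = d * tax / (b + d)
= 3 * 5 / (3 + 3)
= 15 / 6 = 5/2

5/2


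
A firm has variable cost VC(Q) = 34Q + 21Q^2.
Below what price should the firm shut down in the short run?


AVC(Q) = VC(Q)/Q = 34 + 21Q
AVC is increasing in Q, so minimum AVC is at Q -> 0+.
Min AVC = 34
The firm should shut down if P < 34.

34


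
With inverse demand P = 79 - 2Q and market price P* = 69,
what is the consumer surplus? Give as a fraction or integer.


Maximum willingness to pay (at Q=0): P_max = 79
Quantity demanded at P* = 69:
Q* = (79 - 69)/2 = 5
CS = (1/2) * Q* * (P_max - P*)
CS = (1/2) * 5 * (79 - 69)
CS = (1/2) * 5 * 10 = 25

25


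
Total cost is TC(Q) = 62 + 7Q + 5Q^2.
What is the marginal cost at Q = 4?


MC = dTC/dQ = 7 + 2*5*Q
At Q = 4:
MC = 7 + 10*4
MC = 7 + 40 = 47

47


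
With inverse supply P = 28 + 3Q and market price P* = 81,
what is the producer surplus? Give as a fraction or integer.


Minimum supply price (at Q=0): P_min = 28
Quantity supplied at P* = 81:
Q* = (81 - 28)/3 = 53/3
PS = (1/2) * Q* * (P* - P_min)
PS = (1/2) * 53/3 * (81 - 28)
PS = (1/2) * 53/3 * 53 = 2809/6

2809/6


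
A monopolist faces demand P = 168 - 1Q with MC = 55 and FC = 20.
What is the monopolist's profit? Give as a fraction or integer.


MR = MC: 168 - 2Q = 55
Q* = 113/2
P* = 168 - 1*113/2 = 223/2
Profit = (P* - MC)*Q* - FC
= (223/2 - 55)*113/2 - 20
= 113/2*113/2 - 20
= 12769/4 - 20 = 12689/4

12689/4


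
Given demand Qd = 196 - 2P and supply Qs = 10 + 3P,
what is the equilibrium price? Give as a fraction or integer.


At equilibrium, Qd = Qs.
196 - 2P = 10 + 3P
196 - 10 = 2P + 3P
186 = 5P
P* = 186/5 = 186/5

186/5


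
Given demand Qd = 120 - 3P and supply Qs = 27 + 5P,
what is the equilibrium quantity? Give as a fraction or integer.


First find equilibrium price:
120 - 3P = 27 + 5P
P* = 93/8 = 93/8
Then substitute into demand:
Q* = 120 - 3 * 93/8 = 681/8

681/8


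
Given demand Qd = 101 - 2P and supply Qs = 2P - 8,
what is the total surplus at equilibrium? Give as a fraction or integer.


Find equilibrium: 101 - 2P = 2P - 8
101 + 8 = 4P
P* = 109/4 = 109/4
Q* = 2*109/4 - 8 = 93/2
Inverse demand: P = 101/2 - Q/2, so P_max = 101/2
Inverse supply: P = 4 + Q/2, so P_min = 4
CS = (1/2) * 93/2 * (101/2 - 109/4) = 8649/16
PS = (1/2) * 93/2 * (109/4 - 4) = 8649/16
TS = CS + PS = 8649/16 + 8649/16 = 8649/8

8649/8


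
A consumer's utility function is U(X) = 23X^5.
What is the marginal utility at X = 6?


MU = dU/dX = 23*5*X^(5-1)
MU = 115*X^4
At X = 6:
MU = 115 * 6^4
MU = 115 * 1296 = 149040

149040


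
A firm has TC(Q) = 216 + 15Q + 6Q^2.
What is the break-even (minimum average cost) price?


AC(Q) = 216/Q + 15 + 6Q
To minimize: dAC/dQ = -216/Q^2 + 6 = 0
Q^2 = 216/6 = 36
Q* = 6
Min AC = 216/6 + 15 + 6*6
Min AC = 36 + 15 + 36 = 87

87


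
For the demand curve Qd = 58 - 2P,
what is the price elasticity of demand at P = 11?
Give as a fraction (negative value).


dQ/dP = -2
At P = 11: Q = 58 - 2*11 = 36
E = (dQ/dP)(P/Q) = (-2)(11/36) = -11/18

-11/18


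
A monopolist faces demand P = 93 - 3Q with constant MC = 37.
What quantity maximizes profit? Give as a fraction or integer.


TR = P*Q = (93 - 3Q)Q = 93Q - 3Q^2
MR = dTR/dQ = 93 - 6Q
Set MR = MC:
93 - 6Q = 37
56 = 6Q
Q* = 56/6 = 28/3

28/3


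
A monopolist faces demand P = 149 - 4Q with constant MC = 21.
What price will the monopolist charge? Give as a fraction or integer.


MR = 149 - 8Q
Set MR = MC: 149 - 8Q = 21
Q* = 16
Substitute into demand:
P* = 149 - 4*16 = 85

85


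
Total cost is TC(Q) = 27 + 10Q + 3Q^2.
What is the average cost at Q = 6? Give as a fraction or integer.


TC(6) = 27 + 10*6 + 3*6^2
TC(6) = 27 + 60 + 108 = 195
AC = TC/Q = 195/6 = 65/2

65/2


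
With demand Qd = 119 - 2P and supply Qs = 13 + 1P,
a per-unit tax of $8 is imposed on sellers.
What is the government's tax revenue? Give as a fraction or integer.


With tax on sellers, new supply: Qs' = 13 + 1(P - 8)
= 5 + 1P
New equilibrium quantity:
Q_new = 43
Tax revenue = tax * Q_new = 8 * 43 = 344

344


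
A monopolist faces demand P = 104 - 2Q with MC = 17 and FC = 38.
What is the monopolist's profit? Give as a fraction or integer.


MR = MC: 104 - 4Q = 17
Q* = 87/4
P* = 104 - 2*87/4 = 121/2
Profit = (P* - MC)*Q* - FC
= (121/2 - 17)*87/4 - 38
= 87/2*87/4 - 38
= 7569/8 - 38 = 7265/8

7265/8


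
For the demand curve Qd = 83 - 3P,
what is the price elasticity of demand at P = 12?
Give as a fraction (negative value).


dQ/dP = -3
At P = 12: Q = 83 - 3*12 = 47
E = (dQ/dP)(P/Q) = (-3)(12/47) = -36/47

-36/47


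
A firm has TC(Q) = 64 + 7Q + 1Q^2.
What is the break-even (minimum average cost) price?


AC(Q) = 64/Q + 7 + 1Q
To minimize: dAC/dQ = -64/Q^2 + 1 = 0
Q^2 = 64/1 = 64
Q* = 8
Min AC = 64/8 + 7 + 1*8
Min AC = 8 + 7 + 8 = 23

23


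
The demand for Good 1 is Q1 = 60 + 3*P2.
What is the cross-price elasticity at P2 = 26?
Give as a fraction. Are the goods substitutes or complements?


dQ1/dP2 = 3
At P2 = 26: Q1 = 60 + 3*26 = 138
Exy = (dQ1/dP2)(P2/Q1) = 3 * 26 / 138 = 13/23
Since Exy > 0, the goods are substitutes.

13/23 (substitutes)


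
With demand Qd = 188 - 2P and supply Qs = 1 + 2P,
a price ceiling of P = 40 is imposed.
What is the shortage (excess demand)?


At P = 40:
Qd = 188 - 2*40 = 108
Qs = 1 + 2*40 = 81
Shortage = Qd - Qs = 108 - 81 = 27

27


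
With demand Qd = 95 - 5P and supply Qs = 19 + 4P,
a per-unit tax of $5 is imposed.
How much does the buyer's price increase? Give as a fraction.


With a per-unit tax, the buyer's price increase depends on relative slopes.
Supply slope: d = 4, Demand slope: b = 5
Buyer's price increase = d * tax / (b + d)
= 4 * 5 / (5 + 4)
= 20 / 9 = 20/9

20/9


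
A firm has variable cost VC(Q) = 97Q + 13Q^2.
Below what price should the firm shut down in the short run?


AVC(Q) = VC(Q)/Q = 97 + 13Q
AVC is increasing in Q, so minimum AVC is at Q -> 0+.
Min AVC = 97
The firm should shut down if P < 97.

97


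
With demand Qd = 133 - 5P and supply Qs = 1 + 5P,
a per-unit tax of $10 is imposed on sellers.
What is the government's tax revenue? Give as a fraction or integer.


With tax on sellers, new supply: Qs' = 1 + 5(P - 10)
= 5P - 49
New equilibrium quantity:
Q_new = 42
Tax revenue = tax * Q_new = 10 * 42 = 420

420


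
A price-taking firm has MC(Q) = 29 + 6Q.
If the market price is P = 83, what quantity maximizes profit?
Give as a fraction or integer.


In perfect competition, profit is maximized where P = MC.
83 = 29 + 6Q
54 = 6Q
Q* = 54/6 = 9

9


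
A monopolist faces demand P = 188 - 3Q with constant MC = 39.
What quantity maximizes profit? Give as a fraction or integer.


TR = P*Q = (188 - 3Q)Q = 188Q - 3Q^2
MR = dTR/dQ = 188 - 6Q
Set MR = MC:
188 - 6Q = 39
149 = 6Q
Q* = 149/6 = 149/6

149/6


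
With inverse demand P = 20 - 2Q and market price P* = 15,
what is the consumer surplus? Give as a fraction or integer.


Maximum willingness to pay (at Q=0): P_max = 20
Quantity demanded at P* = 15:
Q* = (20 - 15)/2 = 5/2
CS = (1/2) * Q* * (P_max - P*)
CS = (1/2) * 5/2 * (20 - 15)
CS = (1/2) * 5/2 * 5 = 25/4

25/4


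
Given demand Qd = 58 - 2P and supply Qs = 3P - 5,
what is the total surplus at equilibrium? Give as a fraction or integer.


Find equilibrium: 58 - 2P = 3P - 5
58 + 5 = 5P
P* = 63/5 = 63/5
Q* = 3*63/5 - 5 = 164/5
Inverse demand: P = 29 - Q/2, so P_max = 29
Inverse supply: P = 5/3 + Q/3, so P_min = 5/3
CS = (1/2) * 164/5 * (29 - 63/5) = 6724/25
PS = (1/2) * 164/5 * (63/5 - 5/3) = 13448/75
TS = CS + PS = 6724/25 + 13448/75 = 6724/15

6724/15


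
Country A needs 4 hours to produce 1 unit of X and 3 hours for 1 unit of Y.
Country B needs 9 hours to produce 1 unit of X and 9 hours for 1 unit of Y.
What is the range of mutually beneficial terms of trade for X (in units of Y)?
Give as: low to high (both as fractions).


Opportunity cost of X for Country A = hours_X / hours_Y = 4/3 = 4/3 units of Y
Opportunity cost of X for Country B = hours_X / hours_Y = 9/9 = 1 units of Y
Terms of trade must be between the two opportunity costs.
Range: 1 to 4/3

1 to 4/3


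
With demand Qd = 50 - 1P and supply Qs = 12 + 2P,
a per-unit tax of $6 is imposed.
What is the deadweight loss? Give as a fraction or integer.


Pre-tax equilibrium quantity: Q* = 112/3
Post-tax equilibrium quantity: Q_tax = 100/3
Reduction in quantity: Q* - Q_tax = 4
DWL = (1/2) * tax * (Q* - Q_tax)
DWL = (1/2) * 6 * 4 = 12

12


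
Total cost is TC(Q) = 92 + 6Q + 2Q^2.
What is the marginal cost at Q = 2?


MC = dTC/dQ = 6 + 2*2*Q
At Q = 2:
MC = 6 + 4*2
MC = 6 + 8 = 14

14


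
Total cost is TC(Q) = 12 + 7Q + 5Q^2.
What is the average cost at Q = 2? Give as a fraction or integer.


TC(2) = 12 + 7*2 + 5*2^2
TC(2) = 12 + 14 + 20 = 46
AC = TC/Q = 46/2 = 23

23


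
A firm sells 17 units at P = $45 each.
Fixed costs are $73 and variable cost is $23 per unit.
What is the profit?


Total Revenue = P * Q = 45 * 17 = $765
Total Cost = FC + VC*Q = 73 + 23*17 = $464
Profit = TR - TC = 765 - 464 = $301

$301


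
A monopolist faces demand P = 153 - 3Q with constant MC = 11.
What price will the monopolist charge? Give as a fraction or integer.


MR = 153 - 6Q
Set MR = MC: 153 - 6Q = 11
Q* = 71/3
Substitute into demand:
P* = 153 - 3*71/3 = 82

82


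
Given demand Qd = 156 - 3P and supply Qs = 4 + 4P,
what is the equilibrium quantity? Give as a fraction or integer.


First find equilibrium price:
156 - 3P = 4 + 4P
P* = 152/7 = 152/7
Then substitute into demand:
Q* = 156 - 3 * 152/7 = 636/7

636/7


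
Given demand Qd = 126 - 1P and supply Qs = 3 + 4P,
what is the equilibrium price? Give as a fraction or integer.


At equilibrium, Qd = Qs.
126 - 1P = 3 + 4P
126 - 3 = 1P + 4P
123 = 5P
P* = 123/5 = 123/5

123/5


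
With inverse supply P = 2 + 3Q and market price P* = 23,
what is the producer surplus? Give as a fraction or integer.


Minimum supply price (at Q=0): P_min = 2
Quantity supplied at P* = 23:
Q* = (23 - 2)/3 = 7
PS = (1/2) * Q* * (P* - P_min)
PS = (1/2) * 7 * (23 - 2)
PS = (1/2) * 7 * 21 = 147/2

147/2


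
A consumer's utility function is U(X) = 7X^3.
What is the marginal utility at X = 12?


MU = dU/dX = 7*3*X^(3-1)
MU = 21*X^2
At X = 12:
MU = 21 * 12^2
MU = 21 * 144 = 3024

3024


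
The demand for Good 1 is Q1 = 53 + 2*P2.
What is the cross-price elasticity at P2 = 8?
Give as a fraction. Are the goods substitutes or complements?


dQ1/dP2 = 2
At P2 = 8: Q1 = 53 + 2*8 = 69
Exy = (dQ1/dP2)(P2/Q1) = 2 * 8 / 69 = 16/69
Since Exy > 0, the goods are substitutes.

16/69 (substitutes)


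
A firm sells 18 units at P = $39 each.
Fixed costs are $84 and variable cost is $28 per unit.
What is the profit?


Total Revenue = P * Q = 39 * 18 = $702
Total Cost = FC + VC*Q = 84 + 28*18 = $588
Profit = TR - TC = 702 - 588 = $114

$114


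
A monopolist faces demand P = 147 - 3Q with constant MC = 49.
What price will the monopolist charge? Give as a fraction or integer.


MR = 147 - 6Q
Set MR = MC: 147 - 6Q = 49
Q* = 49/3
Substitute into demand:
P* = 147 - 3*49/3 = 98

98


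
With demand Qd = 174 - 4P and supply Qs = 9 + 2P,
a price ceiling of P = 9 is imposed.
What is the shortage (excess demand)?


At P = 9:
Qd = 174 - 4*9 = 138
Qs = 9 + 2*9 = 27
Shortage = Qd - Qs = 138 - 27 = 111

111


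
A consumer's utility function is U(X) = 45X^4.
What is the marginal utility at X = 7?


MU = dU/dX = 45*4*X^(4-1)
MU = 180*X^3
At X = 7:
MU = 180 * 7^3
MU = 180 * 343 = 61740

61740


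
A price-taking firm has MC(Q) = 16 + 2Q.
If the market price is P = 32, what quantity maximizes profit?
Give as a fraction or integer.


In perfect competition, profit is maximized where P = MC.
32 = 16 + 2Q
16 = 2Q
Q* = 16/2 = 8

8
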